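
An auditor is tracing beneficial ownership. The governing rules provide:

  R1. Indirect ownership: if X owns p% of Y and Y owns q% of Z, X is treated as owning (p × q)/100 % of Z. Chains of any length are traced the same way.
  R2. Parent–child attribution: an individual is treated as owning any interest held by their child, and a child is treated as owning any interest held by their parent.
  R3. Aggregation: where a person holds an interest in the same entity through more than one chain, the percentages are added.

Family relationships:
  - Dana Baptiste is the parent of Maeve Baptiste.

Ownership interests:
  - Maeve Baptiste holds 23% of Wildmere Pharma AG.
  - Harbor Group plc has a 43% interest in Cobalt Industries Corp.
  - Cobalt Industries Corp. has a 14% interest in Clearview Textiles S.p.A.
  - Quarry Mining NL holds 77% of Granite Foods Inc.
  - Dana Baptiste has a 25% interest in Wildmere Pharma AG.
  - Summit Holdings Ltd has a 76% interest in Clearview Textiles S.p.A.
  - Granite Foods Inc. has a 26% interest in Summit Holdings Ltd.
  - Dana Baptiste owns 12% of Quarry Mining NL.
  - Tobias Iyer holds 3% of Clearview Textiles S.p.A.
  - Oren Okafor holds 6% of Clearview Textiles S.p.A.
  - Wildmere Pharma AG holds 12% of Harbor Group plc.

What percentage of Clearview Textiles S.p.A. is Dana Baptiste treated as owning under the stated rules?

By parent–child attribution (R2), Dana Baptiste is treated as also owning Maeve Baptiste's interest in Wildmere Pharma AG, giving 25% + 23% = 48%.
Chain via Quarry Mining NL → Granite Foods Inc. → Summit Holdings Ltd (R1): 12% × 77% × 26% × 76% = 1.825824% of Clearview Textiles S.p.A.
Chain via Wildmere Pharma AG → Harbor Group plc → Cobalt Industries Corp. (R1): 48% × 12% × 43% × 14% = 0.346752% of Clearview Textiles S.p.A.
Aggregating (R3): 1.825824% + 0.346752% = 2.172576%.

2.172576%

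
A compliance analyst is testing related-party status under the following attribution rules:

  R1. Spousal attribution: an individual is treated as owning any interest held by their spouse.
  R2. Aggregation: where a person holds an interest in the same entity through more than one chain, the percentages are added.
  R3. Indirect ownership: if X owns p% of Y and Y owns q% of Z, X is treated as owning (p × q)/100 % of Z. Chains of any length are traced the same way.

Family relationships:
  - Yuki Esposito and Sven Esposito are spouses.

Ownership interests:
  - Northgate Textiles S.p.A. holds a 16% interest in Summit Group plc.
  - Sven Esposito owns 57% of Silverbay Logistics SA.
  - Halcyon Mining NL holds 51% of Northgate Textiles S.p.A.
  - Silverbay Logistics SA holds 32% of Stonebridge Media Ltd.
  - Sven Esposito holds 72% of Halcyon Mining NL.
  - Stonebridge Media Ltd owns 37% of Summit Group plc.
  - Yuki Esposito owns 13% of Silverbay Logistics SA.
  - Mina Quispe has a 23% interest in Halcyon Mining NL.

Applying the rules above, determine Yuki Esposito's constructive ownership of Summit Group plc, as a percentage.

14.1632%

By spousal attribution (R1), Yuki Esposito is treated as also owning Sven Esposito's interest in Silverbay Logistics SA, giving 13% + 57% = 70%.
By spousal attribution (R1), Yuki Esposito is treated as owning Sven Esposito's 72% interest in Halcyon Mining NL.
Chain via Silverbay Logistics SA → Stonebridge Media Ltd (R3): 70% × 32% × 37% = 8.288% of Summit Group plc.
Chain via Halcyon Mining NL → Northgate Textiles S.p.A. (R3): 72% × 51% × 16% = 5.8752% of Summit Group plc.
Aggregating (R2): 8.288% + 5.8752% = 14.1632%.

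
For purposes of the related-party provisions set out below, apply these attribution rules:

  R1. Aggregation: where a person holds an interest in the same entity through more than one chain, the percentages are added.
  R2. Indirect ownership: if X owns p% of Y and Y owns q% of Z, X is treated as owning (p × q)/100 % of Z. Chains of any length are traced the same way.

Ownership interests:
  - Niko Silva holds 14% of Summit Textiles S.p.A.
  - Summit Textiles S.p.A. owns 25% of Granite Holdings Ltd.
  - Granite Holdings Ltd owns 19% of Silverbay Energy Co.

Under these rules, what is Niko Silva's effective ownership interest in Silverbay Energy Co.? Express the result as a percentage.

Chain via Summit Textiles S.p.A. → Granite Holdings Ltd (R2): 14% × 25% × 19% = 0.665% of Silverbay Energy Co.

0.665%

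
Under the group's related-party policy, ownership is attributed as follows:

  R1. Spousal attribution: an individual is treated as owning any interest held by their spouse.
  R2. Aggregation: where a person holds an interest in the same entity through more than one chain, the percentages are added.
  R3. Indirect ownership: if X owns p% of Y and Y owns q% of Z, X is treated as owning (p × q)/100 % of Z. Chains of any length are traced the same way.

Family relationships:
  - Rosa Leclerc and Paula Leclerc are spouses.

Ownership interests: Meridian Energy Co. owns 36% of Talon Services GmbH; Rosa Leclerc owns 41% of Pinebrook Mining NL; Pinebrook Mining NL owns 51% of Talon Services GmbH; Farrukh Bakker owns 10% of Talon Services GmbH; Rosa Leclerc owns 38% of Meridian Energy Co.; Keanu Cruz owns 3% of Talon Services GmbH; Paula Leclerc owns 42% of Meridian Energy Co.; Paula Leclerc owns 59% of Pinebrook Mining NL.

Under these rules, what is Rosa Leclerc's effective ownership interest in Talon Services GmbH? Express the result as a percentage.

By spousal attribution (R1), Rosa Leclerc is treated as also owning Paula Leclerc's interest in Meridian Energy Co, giving 38% + 42% = 80%.
By spousal attribution (R1), Rosa Leclerc is treated as also owning Paula Leclerc's interest in Pinebrook Mining NL, giving 41% + 59% = 100%.
Chain via Meridian Energy Co. (R3): 80% × 36% = 28.8% of Talon Services GmbH.
Chain via Pinebrook Mining NL (R3): 100% × 51% = 51% of Talon Services GmbH.
Aggregating (R2): 28.8% + 51% = 79.8%.

79.8%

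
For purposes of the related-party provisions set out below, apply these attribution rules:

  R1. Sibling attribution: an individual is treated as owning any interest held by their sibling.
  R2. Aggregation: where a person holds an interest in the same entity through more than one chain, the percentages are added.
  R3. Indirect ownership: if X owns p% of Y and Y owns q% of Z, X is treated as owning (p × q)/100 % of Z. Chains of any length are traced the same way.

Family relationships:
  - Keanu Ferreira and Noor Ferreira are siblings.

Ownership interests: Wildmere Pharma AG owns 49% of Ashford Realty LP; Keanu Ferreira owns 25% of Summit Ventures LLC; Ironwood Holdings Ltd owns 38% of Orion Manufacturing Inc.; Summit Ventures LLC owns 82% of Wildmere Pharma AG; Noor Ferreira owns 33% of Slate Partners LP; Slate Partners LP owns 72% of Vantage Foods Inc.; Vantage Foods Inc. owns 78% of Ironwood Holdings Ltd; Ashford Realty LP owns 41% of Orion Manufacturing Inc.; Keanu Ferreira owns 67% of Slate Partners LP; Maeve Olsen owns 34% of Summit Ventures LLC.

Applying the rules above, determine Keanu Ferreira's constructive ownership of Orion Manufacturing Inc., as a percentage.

25.45925%

By sibling attribution (R1), Keanu Ferreira is treated as also owning Noor Ferreira's interest in Slate Partners LP, giving 67% + 33% = 100%.
Chain via Summit Ventures LLC → Wildmere Pharma AG → Ashford Realty LP (R3): 25% × 82% × 49% × 41% = 4.11845% of Orion Manufacturing Inc.
Chain via Slate Partners LP → Vantage Foods Inc. → Ironwood Holdings Ltd (R3): 100% × 72% × 78% × 38% = 21.3408% of Orion Manufacturing Inc.
Aggregating (R2): 4.11845% + 21.3408% = 25.45925%.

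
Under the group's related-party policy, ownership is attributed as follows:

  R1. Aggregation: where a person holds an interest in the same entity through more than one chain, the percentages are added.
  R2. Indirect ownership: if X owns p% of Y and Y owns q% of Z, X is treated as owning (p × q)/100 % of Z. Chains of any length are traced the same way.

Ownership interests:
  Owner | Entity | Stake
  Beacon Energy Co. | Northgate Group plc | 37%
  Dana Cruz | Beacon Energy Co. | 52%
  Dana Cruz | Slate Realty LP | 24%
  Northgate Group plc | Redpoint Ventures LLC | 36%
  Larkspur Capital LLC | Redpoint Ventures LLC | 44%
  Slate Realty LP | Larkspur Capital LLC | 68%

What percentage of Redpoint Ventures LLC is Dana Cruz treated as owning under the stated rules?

14.1072%

Chain via Beacon Energy Co. → Northgate Group plc (R2): 52% × 37% × 36% = 6.9264% of Redpoint Ventures LLC.
Chain via Slate Realty LP → Larkspur Capital LLC (R2): 24% × 68% × 44% = 7.1808% of Redpoint Ventures LLC.
Aggregating (R1): 6.9264% + 7.1808% = 14.1072%.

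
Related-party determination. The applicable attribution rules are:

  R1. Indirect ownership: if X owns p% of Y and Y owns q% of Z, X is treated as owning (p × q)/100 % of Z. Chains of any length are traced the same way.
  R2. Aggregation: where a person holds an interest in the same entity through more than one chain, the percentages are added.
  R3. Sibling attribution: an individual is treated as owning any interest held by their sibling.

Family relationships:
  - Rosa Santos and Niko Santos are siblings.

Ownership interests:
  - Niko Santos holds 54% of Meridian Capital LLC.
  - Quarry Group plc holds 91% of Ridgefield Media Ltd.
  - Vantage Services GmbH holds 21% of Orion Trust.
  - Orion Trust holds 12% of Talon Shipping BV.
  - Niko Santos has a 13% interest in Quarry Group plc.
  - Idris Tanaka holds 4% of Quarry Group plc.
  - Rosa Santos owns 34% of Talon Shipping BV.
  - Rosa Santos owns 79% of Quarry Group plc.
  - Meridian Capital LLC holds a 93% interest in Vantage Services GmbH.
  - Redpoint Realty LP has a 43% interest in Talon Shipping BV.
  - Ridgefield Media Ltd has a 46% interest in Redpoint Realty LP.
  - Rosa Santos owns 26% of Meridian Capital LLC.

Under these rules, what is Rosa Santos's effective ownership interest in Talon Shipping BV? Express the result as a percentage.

By sibling attribution (R3), Rosa Santos is treated as also owning Niko Santos's interest in Meridian Capital LLC, giving 26% + 54% = 80%.
By sibling attribution (R3), Rosa Santos is treated as also owning Niko Santos's interest in Quarry Group plc, giving 79% + 13% = 92%.
Chain via Meridian Capital LLC → Vantage Services GmbH → Orion Trust (R1): 80% × 93% × 21% × 12% = 1.87488% of Talon Shipping BV.
Chain via Quarry Group plc → Ridgefield Media Ltd → Redpoint Realty LP (R1): 92% × 91% × 46% × 43% = 16.559816% of Talon Shipping BV.
Direct interest in Talon Shipping BV: 34%.
Aggregating (R2): 1.87488% + 16.559816% + 34% = 52.434696%.

52.434696%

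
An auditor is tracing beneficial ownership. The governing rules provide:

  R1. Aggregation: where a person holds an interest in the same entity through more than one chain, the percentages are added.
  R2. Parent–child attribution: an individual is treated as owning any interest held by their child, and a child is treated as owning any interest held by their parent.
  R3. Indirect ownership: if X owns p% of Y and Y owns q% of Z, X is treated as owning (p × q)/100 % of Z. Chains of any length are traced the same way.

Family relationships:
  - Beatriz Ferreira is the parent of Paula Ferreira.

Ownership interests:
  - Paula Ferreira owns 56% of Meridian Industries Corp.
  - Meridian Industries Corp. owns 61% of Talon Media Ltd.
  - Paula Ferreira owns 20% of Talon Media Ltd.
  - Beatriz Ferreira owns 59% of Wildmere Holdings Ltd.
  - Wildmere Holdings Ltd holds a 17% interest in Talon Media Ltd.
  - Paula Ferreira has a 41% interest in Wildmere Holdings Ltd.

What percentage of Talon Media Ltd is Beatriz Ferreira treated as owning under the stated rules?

71.16%

By parent–child attribution (R2), Beatriz Ferreira is treated as also owning Paula Ferreira's interest in Wildmere Holdings Ltd, giving 59% + 41% = 100%.
By parent–child attribution (R2), Beatriz Ferreira is treated as owning Paula Ferreira's 56% interest in Meridian Industries Corp.
By parent–child attribution (R2), Beatriz Ferreira is treated as owning Paula Ferreira's 20% interest in Talon Media Ltd.
Chain via Wildmere Holdings Ltd (R3): 100% × 17% = 17% of Talon Media Ltd.
Chain via Meridian Industries Corp. (R3): 56% × 61% = 34.16% of Talon Media Ltd.
Direct interest in Talon Media Ltd: 20%.
Aggregating (R1): 17% + 34.16% + 20% = 71.16%.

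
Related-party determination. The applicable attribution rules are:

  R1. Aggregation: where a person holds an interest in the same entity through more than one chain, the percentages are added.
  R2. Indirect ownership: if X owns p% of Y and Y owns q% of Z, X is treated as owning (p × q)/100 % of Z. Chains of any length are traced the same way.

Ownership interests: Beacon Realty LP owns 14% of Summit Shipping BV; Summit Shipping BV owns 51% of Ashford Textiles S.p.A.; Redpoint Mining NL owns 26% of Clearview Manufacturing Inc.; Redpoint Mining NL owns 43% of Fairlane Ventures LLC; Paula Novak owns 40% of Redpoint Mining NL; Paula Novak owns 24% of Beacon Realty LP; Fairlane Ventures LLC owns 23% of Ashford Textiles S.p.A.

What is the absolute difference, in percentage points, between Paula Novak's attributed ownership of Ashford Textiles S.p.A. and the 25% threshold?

Chain via Redpoint Mining NL → Fairlane Ventures LLC (R2): 40% × 43% × 23% = 3.956% of Ashford Textiles S.p.A.
Chain via Beacon Realty LP → Summit Shipping BV (R2): 24% × 14% × 51% = 1.7136% of Ashford Textiles S.p.A.
Aggregating (R1): 3.956% + 1.7136% = 5.6696%.
5.6696% falls short of the 25% threshold by 19.3304 percentage points.

19.3304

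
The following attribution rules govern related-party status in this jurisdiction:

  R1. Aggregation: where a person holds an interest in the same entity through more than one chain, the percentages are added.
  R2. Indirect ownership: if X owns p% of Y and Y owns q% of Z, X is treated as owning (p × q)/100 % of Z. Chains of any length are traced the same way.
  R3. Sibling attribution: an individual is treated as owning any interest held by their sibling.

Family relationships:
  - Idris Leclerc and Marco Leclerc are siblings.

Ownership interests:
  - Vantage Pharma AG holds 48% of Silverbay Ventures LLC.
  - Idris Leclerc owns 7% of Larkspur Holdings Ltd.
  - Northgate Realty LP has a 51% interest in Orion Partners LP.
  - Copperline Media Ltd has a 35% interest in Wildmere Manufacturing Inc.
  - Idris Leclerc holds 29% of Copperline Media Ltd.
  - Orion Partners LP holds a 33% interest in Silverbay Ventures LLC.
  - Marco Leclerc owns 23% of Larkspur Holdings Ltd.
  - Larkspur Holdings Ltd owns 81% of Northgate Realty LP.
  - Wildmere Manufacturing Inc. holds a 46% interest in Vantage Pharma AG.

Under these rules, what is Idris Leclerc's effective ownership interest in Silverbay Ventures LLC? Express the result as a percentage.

By sibling attribution (R3), Idris Leclerc is treated as also owning Marco Leclerc's interest in Larkspur Holdings Ltd, giving 7% + 23% = 30%.
Chain via Copperline Media Ltd → Wildmere Manufacturing Inc. → Vantage Pharma AG (R2): 29% × 35% × 46% × 48% = 2.24112% of Silverbay Ventures LLC.
Chain via Larkspur Holdings Ltd → Northgate Realty LP → Orion Partners LP (R2): 30% × 81% × 51% × 33% = 4.08969% of Silverbay Ventures LLC.
Aggregating (R1): 2.24112% + 4.08969% = 6.33081%.

6.33081%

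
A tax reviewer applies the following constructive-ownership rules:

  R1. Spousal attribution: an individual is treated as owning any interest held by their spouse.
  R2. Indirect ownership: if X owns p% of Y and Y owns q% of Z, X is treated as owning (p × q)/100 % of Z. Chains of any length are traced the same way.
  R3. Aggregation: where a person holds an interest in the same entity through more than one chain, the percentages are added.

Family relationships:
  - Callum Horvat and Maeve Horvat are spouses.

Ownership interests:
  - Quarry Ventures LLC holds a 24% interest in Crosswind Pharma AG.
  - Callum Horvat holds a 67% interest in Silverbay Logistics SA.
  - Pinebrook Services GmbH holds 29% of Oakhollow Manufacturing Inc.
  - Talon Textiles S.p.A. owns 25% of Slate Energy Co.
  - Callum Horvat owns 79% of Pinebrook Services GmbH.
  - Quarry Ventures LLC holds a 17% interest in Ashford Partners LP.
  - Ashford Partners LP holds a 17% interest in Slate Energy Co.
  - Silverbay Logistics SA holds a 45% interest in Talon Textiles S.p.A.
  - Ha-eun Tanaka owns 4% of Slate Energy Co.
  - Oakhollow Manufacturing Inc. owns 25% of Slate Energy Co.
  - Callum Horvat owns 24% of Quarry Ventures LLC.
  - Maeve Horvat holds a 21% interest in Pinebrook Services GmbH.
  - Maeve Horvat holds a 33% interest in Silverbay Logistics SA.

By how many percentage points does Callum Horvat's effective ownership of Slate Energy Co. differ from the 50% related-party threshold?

30.8064

By spousal attribution (R1), Callum Horvat is treated as also owning Maeve Horvat's interest in Silverbay Logistics SA, giving 67% + 33% = 100%.
By spousal attribution (R1), Callum Horvat is treated as also owning Maeve Horvat's interest in Pinebrook Services GmbH, giving 79% + 21% = 100%.
Chain via Silverbay Logistics SA → Talon Textiles S.p.A. (R2): 100% × 45% × 25% = 11.25% of Slate Energy Co.
Chain via Quarry Ventures LLC → Ashford Partners LP (R2): 24% × 17% × 17% = 0.6936% of Slate Energy Co.
Chain via Pinebrook Services GmbH → Oakhollow Manufacturing Inc. (R2): 100% × 29% × 25% = 7.25% of Slate Energy Co.
Aggregating (R3): 11.25% + 0.6936% + 7.25% = 19.1936%.
19.1936% falls short of the 50% threshold by 30.8064 percentage points.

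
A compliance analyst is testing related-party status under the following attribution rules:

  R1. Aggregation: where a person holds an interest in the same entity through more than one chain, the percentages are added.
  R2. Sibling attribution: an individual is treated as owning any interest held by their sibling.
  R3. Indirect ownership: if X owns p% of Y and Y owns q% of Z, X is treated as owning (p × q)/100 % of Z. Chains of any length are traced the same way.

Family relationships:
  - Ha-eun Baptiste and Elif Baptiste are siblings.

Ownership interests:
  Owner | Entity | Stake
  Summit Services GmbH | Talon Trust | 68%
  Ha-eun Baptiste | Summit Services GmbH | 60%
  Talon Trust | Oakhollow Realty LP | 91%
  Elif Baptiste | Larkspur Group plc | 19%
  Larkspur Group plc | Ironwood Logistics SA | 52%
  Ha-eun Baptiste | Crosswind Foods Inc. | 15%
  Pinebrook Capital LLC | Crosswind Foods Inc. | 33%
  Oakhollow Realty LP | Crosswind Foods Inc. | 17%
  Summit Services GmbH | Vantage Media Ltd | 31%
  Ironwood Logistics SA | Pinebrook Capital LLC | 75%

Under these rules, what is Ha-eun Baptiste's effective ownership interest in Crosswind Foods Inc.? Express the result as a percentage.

By sibling attribution (R2), Ha-eun Baptiste is treated as owning Elif Baptiste's 19% interest in Larkspur Group plc.
Chain via Summit Services GmbH → Talon Trust → Oakhollow Realty LP (R3): 60% × 68% × 91% × 17% = 6.31176% of Crosswind Foods Inc.
Direct interest in Crosswind Foods Inc: 15%.
Chain via Larkspur Group plc → Ironwood Logistics SA → Pinebrook Capital LLC (R3): 19% × 52% × 75% × 33% = 2.4453% of Crosswind Foods Inc.
Aggregating (R1): 6.31176% + 15% + 2.4453% = 23.75706%.

23.75706%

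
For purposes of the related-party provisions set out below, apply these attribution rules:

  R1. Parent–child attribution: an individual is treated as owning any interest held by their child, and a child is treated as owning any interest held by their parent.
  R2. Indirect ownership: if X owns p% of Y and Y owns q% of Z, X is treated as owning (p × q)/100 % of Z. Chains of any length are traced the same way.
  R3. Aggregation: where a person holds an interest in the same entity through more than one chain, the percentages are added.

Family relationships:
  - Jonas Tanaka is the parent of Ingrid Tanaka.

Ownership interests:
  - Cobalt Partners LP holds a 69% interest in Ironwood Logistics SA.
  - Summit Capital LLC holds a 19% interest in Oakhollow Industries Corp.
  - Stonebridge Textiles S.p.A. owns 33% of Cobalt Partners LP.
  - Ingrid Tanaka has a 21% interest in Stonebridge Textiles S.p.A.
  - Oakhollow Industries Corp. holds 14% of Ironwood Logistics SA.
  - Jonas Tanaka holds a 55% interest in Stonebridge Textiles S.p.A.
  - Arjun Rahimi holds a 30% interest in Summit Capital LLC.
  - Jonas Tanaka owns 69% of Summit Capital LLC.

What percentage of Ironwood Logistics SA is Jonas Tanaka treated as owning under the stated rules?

By parent–child attribution (R1), Jonas Tanaka is treated as also owning Ingrid Tanaka's interest in Stonebridge Textiles S.p.A, giving 55% + 21% = 76%.
Chain via Stonebridge Textiles S.p.A. → Cobalt Partners LP (R2): 76% × 33% × 69% = 17.3052% of Ironwood Logistics SA.
Chain via Summit Capital LLC → Oakhollow Industries Corp. (R2): 69% × 19% × 14% = 1.8354% of Ironwood Logistics SA.
Aggregating (R3): 17.3052% + 1.8354% = 19.1406%.

19.1406%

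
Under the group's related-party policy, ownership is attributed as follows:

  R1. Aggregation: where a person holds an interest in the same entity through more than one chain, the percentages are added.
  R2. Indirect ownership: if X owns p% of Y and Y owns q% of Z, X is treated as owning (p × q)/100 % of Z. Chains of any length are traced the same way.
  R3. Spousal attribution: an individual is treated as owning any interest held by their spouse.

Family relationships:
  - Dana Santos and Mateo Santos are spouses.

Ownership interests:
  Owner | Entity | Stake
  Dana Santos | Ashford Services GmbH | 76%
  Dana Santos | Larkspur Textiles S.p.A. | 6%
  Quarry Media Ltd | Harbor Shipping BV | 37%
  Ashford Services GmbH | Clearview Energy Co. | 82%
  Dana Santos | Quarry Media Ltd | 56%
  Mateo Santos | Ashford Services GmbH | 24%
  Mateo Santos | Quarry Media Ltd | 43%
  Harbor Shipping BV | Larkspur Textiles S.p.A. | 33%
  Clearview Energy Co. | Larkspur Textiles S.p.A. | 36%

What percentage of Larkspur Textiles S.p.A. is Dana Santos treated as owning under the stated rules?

47.6079%

By spousal attribution (R3), Dana Santos is treated as also owning Mateo Santos's interest in Quarry Media Ltd, giving 56% + 43% = 99%.
By spousal attribution (R3), Dana Santos is treated as also owning Mateo Santos's interest in Ashford Services GmbH, giving 76% + 24% = 100%.
Chain via Quarry Media Ltd → Harbor Shipping BV (R2): 99% × 37% × 33% = 12.0879% of Larkspur Textiles S.p.A.
Chain via Ashford Services GmbH → Clearview Energy Co. (R2): 100% × 82% × 36% = 29.52% of Larkspur Textiles S.p.A.
Direct interest in Larkspur Textiles S.p.A: 6%.
Aggregating (R1): 12.0879% + 29.52% + 6% = 47.6079%.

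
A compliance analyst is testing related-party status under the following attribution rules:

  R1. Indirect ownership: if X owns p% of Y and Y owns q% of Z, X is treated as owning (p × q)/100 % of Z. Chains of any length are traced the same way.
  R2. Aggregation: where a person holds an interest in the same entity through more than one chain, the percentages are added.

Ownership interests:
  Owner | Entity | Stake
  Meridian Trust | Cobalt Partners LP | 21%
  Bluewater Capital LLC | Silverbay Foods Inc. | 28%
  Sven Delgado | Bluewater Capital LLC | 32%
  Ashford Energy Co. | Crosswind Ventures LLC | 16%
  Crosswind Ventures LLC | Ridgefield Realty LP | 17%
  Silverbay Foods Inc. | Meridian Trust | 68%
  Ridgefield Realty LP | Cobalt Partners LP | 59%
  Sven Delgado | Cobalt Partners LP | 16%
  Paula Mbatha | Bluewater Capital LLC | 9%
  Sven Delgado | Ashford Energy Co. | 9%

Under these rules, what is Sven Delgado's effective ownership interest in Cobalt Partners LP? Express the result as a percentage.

17.42392%

Chain via Ashford Energy Co. → Crosswind Ventures LLC → Ridgefield Realty LP (R1): 9% × 16% × 17% × 59% = 0.144432% of Cobalt Partners LP.
Chain via Bluewater Capital LLC → Silverbay Foods Inc. → Meridian Trust (R1): 32% × 28% × 68% × 21% = 1.279488% of Cobalt Partners LP.
Direct interest in Cobalt Partners LP: 16%.
Aggregating (R2): 0.144432% + 1.279488% + 16% = 17.42392%.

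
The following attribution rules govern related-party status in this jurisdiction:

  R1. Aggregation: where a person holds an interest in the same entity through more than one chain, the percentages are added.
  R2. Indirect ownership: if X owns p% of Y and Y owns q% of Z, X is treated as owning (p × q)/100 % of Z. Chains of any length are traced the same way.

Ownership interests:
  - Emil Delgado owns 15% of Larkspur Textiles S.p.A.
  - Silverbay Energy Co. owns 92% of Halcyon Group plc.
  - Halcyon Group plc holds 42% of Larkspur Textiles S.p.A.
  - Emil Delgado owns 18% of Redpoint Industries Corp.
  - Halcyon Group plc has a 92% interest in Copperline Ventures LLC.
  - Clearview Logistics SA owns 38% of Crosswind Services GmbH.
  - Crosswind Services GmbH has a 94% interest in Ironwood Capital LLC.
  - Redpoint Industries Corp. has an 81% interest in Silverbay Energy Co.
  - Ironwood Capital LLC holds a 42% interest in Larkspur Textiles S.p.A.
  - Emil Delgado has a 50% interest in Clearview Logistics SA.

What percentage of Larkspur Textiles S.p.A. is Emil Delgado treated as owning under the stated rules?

28.134912%

Chain via Clearview Logistics SA → Crosswind Services GmbH → Ironwood Capital LLC (R2): 50% × 38% × 94% × 42% = 7.5012% of Larkspur Textiles S.p.A.
Chain via Redpoint Industries Corp. → Silverbay Energy Co. → Halcyon Group plc (R2): 18% × 81% × 92% × 42% = 5.633712% of Larkspur Textiles S.p.A.
Direct interest in Larkspur Textiles S.p.A: 15%.
Aggregating (R1): 7.5012% + 5.633712% + 15% = 28.134912%.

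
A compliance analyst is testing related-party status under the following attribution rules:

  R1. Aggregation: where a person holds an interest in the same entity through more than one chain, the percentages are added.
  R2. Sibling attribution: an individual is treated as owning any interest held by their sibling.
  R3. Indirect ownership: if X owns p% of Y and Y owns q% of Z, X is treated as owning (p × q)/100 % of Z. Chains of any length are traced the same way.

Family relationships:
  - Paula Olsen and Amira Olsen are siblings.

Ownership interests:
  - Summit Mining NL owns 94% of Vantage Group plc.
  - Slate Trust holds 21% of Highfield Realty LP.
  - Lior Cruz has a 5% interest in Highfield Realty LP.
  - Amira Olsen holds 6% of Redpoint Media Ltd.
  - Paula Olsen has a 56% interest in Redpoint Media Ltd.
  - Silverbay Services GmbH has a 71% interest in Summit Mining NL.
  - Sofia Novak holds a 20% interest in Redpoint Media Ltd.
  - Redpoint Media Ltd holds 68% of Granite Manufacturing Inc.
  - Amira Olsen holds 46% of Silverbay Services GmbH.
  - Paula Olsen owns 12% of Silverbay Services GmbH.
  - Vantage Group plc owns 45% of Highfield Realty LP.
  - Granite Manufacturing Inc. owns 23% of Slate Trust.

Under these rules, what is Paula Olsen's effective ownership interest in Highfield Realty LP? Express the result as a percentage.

19.455468%

By sibling attribution (R2), Paula Olsen is treated as also owning Amira Olsen's interest in Redpoint Media Ltd, giving 56% + 6% = 62%.
By sibling attribution (R2), Paula Olsen is treated as also owning Amira Olsen's interest in Silverbay Services GmbH, giving 12% + 46% = 58%.
Chain via Redpoint Media Ltd → Granite Manufacturing Inc. → Slate Trust (R3): 62% × 68% × 23% × 21% = 2.036328% of Highfield Realty LP.
Chain via Silverbay Services GmbH → Summit Mining NL → Vantage Group plc (R3): 58% × 71% × 94% × 45% = 17.41914% of Highfield Realty LP.
Aggregating (R1): 2.036328% + 17.41914% = 19.455468%.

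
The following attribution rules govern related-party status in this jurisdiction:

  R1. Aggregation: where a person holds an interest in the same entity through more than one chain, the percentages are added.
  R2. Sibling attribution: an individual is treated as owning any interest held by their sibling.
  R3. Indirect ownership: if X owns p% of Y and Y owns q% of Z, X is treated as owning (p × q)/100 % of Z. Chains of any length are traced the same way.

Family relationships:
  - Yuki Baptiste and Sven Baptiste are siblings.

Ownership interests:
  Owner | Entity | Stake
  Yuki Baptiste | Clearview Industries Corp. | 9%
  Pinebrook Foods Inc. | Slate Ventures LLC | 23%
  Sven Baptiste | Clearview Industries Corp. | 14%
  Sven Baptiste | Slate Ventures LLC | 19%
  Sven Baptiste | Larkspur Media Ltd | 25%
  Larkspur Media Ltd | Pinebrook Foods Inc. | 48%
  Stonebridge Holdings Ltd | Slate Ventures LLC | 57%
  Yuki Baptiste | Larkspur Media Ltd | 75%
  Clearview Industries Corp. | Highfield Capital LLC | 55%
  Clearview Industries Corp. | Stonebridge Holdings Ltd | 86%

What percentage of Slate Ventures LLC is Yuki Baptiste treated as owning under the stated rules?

By sibling attribution (R2), Yuki Baptiste is treated as also owning Sven Baptiste's interest in Clearview Industries Corp, giving 9% + 14% = 23%.
By sibling attribution (R2), Yuki Baptiste is treated as also owning Sven Baptiste's interest in Larkspur Media Ltd, giving 75% + 25% = 100%.
By sibling attribution (R2), Yuki Baptiste is treated as owning Sven Baptiste's 19% interest in Slate Ventures LLC.
Chain via Clearview Industries Corp. → Stonebridge Holdings Ltd (R3): 23% × 86% × 57% = 11.2746% of Slate Ventures LLC.
Chain via Larkspur Media Ltd → Pinebrook Foods Inc. (R3): 100% × 48% × 23% = 11.04% of Slate Ventures LLC.
Direct interest in Slate Ventures LLC: 19%.
Aggregating (R1): 11.2746% + 11.04% + 19% = 41.3146%.

41.3146%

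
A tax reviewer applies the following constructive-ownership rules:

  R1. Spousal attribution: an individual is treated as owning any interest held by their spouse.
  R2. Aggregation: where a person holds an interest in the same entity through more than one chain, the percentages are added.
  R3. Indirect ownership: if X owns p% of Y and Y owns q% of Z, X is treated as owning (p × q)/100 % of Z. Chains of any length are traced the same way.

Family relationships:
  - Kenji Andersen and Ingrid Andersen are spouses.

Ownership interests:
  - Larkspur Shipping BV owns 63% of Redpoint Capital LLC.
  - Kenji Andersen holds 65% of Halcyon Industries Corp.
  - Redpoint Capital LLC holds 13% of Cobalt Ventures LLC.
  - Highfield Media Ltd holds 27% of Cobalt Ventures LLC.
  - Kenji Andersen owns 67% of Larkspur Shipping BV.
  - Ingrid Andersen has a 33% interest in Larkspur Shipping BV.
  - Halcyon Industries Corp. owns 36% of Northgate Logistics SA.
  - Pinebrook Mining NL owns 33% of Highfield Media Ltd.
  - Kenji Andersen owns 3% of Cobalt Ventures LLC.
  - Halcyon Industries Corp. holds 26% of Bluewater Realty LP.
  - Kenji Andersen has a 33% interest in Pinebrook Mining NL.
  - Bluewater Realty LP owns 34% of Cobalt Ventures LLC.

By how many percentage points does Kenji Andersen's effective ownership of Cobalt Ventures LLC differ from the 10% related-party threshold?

9.8763

By spousal attribution (R1), Kenji Andersen is treated as also owning Ingrid Andersen's interest in Larkspur Shipping BV, giving 67% + 33% = 100%.
Chain via Larkspur Shipping BV → Redpoint Capital LLC (R3): 100% × 63% × 13% = 8.19% of Cobalt Ventures LLC.
Chain via Halcyon Industries Corp. → Bluewater Realty LP (R3): 65% × 26% × 34% = 5.746% of Cobalt Ventures LLC.
Chain via Pinebrook Mining NL → Highfield Media Ltd (R3): 33% × 33% × 27% = 2.9403% of Cobalt Ventures LLC.
Direct interest in Cobalt Ventures LLC: 3%.
Aggregating (R2): 8.19% + 5.746% + 2.9403% + 3% = 19.8763%.
19.8763% exceeds the 10% threshold by 9.8763 percentage points.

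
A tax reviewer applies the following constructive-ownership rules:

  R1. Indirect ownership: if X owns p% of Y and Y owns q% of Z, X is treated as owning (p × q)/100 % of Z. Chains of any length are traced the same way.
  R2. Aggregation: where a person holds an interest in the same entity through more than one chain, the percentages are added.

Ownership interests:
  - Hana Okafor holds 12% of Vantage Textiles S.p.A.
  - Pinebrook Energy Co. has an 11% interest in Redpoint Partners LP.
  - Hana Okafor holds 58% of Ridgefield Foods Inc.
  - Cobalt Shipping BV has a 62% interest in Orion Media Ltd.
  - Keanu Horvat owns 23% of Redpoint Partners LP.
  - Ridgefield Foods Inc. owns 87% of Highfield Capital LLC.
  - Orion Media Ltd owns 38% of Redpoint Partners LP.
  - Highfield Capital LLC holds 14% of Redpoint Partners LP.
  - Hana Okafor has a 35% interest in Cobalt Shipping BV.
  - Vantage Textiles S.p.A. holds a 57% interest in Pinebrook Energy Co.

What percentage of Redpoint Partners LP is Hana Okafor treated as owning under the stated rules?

16.0628%

Chain via Cobalt Shipping BV → Orion Media Ltd (R1): 35% × 62% × 38% = 8.246% of Redpoint Partners LP.
Chain via Vantage Textiles S.p.A. → Pinebrook Energy Co. (R1): 12% × 57% × 11% = 0.7524% of Redpoint Partners LP.
Chain via Ridgefield Foods Inc. → Highfield Capital LLC (R1): 58% × 87% × 14% = 7.0644% of Redpoint Partners LP.
Aggregating (R2): 8.246% + 0.7524% + 7.0644% = 16.0628%.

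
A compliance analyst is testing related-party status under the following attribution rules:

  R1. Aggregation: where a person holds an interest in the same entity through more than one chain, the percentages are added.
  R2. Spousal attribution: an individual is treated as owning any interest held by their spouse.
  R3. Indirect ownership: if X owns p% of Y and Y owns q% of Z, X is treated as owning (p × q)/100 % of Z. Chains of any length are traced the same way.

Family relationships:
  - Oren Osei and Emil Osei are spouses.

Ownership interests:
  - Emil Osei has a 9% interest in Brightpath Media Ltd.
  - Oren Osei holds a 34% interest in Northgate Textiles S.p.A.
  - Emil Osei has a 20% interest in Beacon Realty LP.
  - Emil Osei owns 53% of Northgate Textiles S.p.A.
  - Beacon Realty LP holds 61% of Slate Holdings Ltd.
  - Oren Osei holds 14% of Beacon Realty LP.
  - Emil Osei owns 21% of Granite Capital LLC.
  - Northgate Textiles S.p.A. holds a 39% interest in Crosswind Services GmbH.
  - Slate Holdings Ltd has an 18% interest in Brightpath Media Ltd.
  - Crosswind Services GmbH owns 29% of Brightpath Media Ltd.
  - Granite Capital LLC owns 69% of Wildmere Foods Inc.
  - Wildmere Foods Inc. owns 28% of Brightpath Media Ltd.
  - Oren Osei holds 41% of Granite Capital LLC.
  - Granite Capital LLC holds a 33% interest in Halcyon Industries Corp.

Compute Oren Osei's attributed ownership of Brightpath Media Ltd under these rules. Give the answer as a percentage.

34.5513%

By spousal attribution (R2), Oren Osei is treated as also owning Emil Osei's interest in Northgate Textiles S.p.A, giving 34% + 53% = 87%.
By spousal attribution (R2), Oren Osei is treated as also owning Emil Osei's interest in Granite Capital LLC, giving 41% + 21% = 62%.
By spousal attribution (R2), Oren Osei is treated as also owning Emil Osei's interest in Beacon Realty LP, giving 14% + 20% = 34%.
By spousal attribution (R2), Oren Osei is treated as owning Emil Osei's 9% interest in Brightpath Media Ltd.
Chain via Northgate Textiles S.p.A. → Crosswind Services GmbH (R3): 87% × 39% × 29% = 9.8397% of Brightpath Media Ltd.
Chain via Granite Capital LLC → Wildmere Foods Inc. (R3): 62% × 69% × 28% = 11.9784% of Brightpath Media Ltd.
Chain via Beacon Realty LP → Slate Holdings Ltd (R3): 34% × 61% × 18% = 3.7332% of Brightpath Media Ltd.
Direct interest in Brightpath Media Ltd: 9%.
Aggregating (R1): 9.8397% + 11.9784% + 3.7332% + 9% = 34.5513%.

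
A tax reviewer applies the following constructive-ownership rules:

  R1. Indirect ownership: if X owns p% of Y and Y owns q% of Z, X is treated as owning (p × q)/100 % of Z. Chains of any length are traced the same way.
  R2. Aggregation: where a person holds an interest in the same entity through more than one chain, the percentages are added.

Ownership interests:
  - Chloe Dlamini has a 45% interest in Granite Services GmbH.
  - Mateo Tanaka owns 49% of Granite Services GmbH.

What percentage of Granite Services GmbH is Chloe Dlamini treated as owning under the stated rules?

45%

Direct interest in Granite Services GmbH: 45%.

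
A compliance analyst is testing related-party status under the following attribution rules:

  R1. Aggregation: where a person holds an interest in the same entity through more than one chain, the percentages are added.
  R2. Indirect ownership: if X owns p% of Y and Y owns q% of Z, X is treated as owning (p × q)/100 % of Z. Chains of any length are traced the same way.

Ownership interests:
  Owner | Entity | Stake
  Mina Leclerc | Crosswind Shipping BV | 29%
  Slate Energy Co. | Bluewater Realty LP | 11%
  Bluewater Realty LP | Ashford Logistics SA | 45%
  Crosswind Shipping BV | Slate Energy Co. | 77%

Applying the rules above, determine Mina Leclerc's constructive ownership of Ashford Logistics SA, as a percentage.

Chain via Crosswind Shipping BV → Slate Energy Co. → Bluewater Realty LP (R2): 29% × 77% × 11% × 45% = 1.105335% of Ashford Logistics SA.

1.105335%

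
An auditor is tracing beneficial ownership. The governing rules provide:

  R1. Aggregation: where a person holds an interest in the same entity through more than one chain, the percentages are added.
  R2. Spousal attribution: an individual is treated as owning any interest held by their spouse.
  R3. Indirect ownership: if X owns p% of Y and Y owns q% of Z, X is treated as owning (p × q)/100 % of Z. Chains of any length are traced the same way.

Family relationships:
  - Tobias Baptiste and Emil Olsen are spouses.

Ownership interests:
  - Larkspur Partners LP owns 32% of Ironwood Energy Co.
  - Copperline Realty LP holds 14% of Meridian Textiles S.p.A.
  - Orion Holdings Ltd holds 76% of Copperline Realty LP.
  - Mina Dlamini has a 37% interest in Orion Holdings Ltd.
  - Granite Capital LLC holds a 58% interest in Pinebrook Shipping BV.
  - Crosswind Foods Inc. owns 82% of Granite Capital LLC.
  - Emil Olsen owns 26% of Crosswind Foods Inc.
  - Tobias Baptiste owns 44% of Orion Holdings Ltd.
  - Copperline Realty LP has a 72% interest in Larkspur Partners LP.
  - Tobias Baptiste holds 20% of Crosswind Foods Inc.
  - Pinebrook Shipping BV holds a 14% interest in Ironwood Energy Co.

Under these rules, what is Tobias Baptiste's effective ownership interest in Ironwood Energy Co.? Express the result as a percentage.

By spousal attribution (R2), Tobias Baptiste is treated as also owning Emil Olsen's interest in Crosswind Foods Inc, giving 20% + 26% = 46%.
Chain via Orion Holdings Ltd → Copperline Realty LP → Larkspur Partners LP (R3): 44% × 76% × 72% × 32% = 7.704576% of Ironwood Energy Co.
Chain via Crosswind Foods Inc. → Granite Capital LLC → Pinebrook Shipping BV (R3): 46% × 82% × 58% × 14% = 3.062864% of Ironwood Energy Co.
Aggregating (R1): 7.704576% + 3.062864% = 10.76744%.

10.76744%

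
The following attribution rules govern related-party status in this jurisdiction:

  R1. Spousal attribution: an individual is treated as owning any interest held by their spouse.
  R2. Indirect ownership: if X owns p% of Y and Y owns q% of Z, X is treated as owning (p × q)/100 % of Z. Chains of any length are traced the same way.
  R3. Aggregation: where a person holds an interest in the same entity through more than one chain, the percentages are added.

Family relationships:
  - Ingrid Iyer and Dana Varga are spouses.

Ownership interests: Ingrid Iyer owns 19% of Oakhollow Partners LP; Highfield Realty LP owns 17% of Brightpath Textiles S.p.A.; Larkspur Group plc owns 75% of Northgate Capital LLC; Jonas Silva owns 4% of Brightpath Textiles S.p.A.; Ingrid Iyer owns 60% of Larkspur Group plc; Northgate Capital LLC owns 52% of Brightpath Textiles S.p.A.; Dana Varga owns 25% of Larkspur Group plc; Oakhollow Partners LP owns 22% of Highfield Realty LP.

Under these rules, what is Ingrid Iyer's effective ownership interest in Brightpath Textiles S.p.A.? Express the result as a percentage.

33.8606%

By spousal attribution (R1), Ingrid Iyer is treated as also owning Dana Varga's interest in Larkspur Group plc, giving 60% + 25% = 85%.
Chain via Larkspur Group plc → Northgate Capital LLC (R2): 85% × 75% × 52% = 33.15% of Brightpath Textiles S.p.A.
Chain via Oakhollow Partners LP → Highfield Realty LP (R2): 19% × 22% × 17% = 0.7106% of Brightpath Textiles S.p.A.
Aggregating (R3): 33.15% + 0.7106% = 33.8606%.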